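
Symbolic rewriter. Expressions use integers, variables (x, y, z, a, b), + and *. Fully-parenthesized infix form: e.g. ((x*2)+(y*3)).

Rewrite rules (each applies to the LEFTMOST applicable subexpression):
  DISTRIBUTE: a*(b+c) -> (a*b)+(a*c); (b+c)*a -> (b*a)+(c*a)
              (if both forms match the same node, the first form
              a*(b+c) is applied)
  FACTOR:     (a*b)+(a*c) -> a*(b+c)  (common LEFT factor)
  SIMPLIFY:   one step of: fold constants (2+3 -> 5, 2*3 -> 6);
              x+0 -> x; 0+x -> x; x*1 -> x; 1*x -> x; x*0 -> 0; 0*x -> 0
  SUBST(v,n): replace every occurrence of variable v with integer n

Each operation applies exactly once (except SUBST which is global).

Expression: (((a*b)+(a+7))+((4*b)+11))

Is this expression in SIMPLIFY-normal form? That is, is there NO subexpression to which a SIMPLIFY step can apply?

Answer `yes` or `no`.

Answer: yes

Derivation:
Expression: (((a*b)+(a+7))+((4*b)+11))
Scanning for simplifiable subexpressions (pre-order)...
  at root: (((a*b)+(a+7))+((4*b)+11)) (not simplifiable)
  at L: ((a*b)+(a+7)) (not simplifiable)
  at LL: (a*b) (not simplifiable)
  at LR: (a+7) (not simplifiable)
  at R: ((4*b)+11) (not simplifiable)
  at RL: (4*b) (not simplifiable)
Result: no simplifiable subexpression found -> normal form.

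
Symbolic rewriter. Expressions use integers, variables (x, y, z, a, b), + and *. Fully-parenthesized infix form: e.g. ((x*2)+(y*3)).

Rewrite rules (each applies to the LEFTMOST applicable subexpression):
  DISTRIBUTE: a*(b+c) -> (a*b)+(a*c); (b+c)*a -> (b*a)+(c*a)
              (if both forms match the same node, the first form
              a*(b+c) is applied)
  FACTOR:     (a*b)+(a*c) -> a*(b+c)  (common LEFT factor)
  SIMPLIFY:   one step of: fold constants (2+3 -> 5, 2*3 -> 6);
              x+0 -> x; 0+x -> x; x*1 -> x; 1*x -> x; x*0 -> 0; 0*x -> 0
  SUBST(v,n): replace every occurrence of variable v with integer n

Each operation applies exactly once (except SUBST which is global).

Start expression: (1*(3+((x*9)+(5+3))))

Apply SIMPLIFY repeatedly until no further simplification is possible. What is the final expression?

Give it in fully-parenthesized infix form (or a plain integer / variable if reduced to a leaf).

Start: (1*(3+((x*9)+(5+3))))
Step 1: at root: (1*(3+((x*9)+(5+3)))) -> (3+((x*9)+(5+3))); overall: (1*(3+((x*9)+(5+3)))) -> (3+((x*9)+(5+3)))
Step 2: at RR: (5+3) -> 8; overall: (3+((x*9)+(5+3))) -> (3+((x*9)+8))
Fixed point: (3+((x*9)+8))

Answer: (3+((x*9)+8))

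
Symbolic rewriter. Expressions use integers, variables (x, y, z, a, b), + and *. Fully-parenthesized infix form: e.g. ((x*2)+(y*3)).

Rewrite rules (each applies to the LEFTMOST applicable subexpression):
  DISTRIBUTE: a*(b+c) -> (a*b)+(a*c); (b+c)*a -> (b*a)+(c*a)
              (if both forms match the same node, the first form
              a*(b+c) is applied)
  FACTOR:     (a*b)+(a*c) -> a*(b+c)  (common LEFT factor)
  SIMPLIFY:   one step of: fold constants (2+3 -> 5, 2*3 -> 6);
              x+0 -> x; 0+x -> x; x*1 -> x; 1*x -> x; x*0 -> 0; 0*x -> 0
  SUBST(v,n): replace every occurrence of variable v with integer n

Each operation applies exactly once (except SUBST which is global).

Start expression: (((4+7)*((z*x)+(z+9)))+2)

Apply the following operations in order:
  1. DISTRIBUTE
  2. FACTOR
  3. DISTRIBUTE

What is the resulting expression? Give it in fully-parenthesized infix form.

Start: (((4+7)*((z*x)+(z+9)))+2)
Apply DISTRIBUTE at L (target: ((4+7)*((z*x)+(z+9)))): (((4+7)*((z*x)+(z+9)))+2) -> ((((4+7)*(z*x))+((4+7)*(z+9)))+2)
Apply FACTOR at L (target: (((4+7)*(z*x))+((4+7)*(z+9)))): ((((4+7)*(z*x))+((4+7)*(z+9)))+2) -> (((4+7)*((z*x)+(z+9)))+2)
Apply DISTRIBUTE at L (target: ((4+7)*((z*x)+(z+9)))): (((4+7)*((z*x)+(z+9)))+2) -> ((((4+7)*(z*x))+((4+7)*(z+9)))+2)

Answer: ((((4+7)*(z*x))+((4+7)*(z+9)))+2)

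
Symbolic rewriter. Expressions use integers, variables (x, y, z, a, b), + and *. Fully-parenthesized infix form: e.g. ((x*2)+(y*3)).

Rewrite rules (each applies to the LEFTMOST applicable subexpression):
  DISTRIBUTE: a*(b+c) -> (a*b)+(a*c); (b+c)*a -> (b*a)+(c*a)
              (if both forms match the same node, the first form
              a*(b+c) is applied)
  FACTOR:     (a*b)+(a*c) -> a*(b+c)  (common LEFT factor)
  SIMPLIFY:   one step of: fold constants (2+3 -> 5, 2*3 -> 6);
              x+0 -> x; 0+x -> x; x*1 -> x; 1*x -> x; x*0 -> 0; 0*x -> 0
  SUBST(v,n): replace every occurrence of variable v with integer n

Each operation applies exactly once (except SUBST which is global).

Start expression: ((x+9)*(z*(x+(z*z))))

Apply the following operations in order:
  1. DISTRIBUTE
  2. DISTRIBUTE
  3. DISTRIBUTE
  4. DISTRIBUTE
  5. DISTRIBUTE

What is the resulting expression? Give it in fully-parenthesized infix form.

Answer: (((x*(z*x))+(x*(z*(z*z))))+((9*(z*x))+(9*(z*(z*z)))))

Derivation:
Start: ((x+9)*(z*(x+(z*z))))
Apply DISTRIBUTE at root (target: ((x+9)*(z*(x+(z*z))))): ((x+9)*(z*(x+(z*z)))) -> ((x*(z*(x+(z*z))))+(9*(z*(x+(z*z)))))
Apply DISTRIBUTE at LR (target: (z*(x+(z*z)))): ((x*(z*(x+(z*z))))+(9*(z*(x+(z*z))))) -> ((x*((z*x)+(z*(z*z))))+(9*(z*(x+(z*z)))))
Apply DISTRIBUTE at L (target: (x*((z*x)+(z*(z*z))))): ((x*((z*x)+(z*(z*z))))+(9*(z*(x+(z*z))))) -> (((x*(z*x))+(x*(z*(z*z))))+(9*(z*(x+(z*z)))))
Apply DISTRIBUTE at RR (target: (z*(x+(z*z)))): (((x*(z*x))+(x*(z*(z*z))))+(9*(z*(x+(z*z))))) -> (((x*(z*x))+(x*(z*(z*z))))+(9*((z*x)+(z*(z*z)))))
Apply DISTRIBUTE at R (target: (9*((z*x)+(z*(z*z))))): (((x*(z*x))+(x*(z*(z*z))))+(9*((z*x)+(z*(z*z))))) -> (((x*(z*x))+(x*(z*(z*z))))+((9*(z*x))+(9*(z*(z*z)))))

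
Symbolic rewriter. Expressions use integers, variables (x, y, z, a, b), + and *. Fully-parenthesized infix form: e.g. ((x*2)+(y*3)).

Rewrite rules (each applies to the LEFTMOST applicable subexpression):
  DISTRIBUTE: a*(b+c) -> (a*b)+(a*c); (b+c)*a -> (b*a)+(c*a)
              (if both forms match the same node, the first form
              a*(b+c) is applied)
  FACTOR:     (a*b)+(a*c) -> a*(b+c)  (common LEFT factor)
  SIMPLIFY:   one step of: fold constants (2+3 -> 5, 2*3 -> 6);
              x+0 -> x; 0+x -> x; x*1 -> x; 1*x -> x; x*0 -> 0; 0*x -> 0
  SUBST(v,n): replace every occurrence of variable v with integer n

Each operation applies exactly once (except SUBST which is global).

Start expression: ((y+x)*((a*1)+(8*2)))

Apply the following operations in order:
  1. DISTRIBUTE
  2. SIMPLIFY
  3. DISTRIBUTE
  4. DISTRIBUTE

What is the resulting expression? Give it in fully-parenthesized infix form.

Answer: (((y*a)+(x*a))+((y*(8*2))+(x*(8*2))))

Derivation:
Start: ((y+x)*((a*1)+(8*2)))
Apply DISTRIBUTE at root (target: ((y+x)*((a*1)+(8*2)))): ((y+x)*((a*1)+(8*2))) -> (((y+x)*(a*1))+((y+x)*(8*2)))
Apply SIMPLIFY at LR (target: (a*1)): (((y+x)*(a*1))+((y+x)*(8*2))) -> (((y+x)*a)+((y+x)*(8*2)))
Apply DISTRIBUTE at L (target: ((y+x)*a)): (((y+x)*a)+((y+x)*(8*2))) -> (((y*a)+(x*a))+((y+x)*(8*2)))
Apply DISTRIBUTE at R (target: ((y+x)*(8*2))): (((y*a)+(x*a))+((y+x)*(8*2))) -> (((y*a)+(x*a))+((y*(8*2))+(x*(8*2))))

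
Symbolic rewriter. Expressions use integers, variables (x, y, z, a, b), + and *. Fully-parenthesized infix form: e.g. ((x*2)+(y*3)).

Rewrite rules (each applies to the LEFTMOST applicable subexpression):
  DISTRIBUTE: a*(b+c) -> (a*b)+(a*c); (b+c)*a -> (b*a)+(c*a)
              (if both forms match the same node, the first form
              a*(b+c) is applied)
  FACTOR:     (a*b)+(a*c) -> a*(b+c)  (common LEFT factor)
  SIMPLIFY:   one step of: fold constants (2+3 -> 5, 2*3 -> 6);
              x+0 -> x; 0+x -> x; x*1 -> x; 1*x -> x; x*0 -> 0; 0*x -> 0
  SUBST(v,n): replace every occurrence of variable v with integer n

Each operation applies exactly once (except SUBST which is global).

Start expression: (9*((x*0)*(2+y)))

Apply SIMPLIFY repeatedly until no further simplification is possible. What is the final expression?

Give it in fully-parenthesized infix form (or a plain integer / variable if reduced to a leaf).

Answer: 0

Derivation:
Start: (9*((x*0)*(2+y)))
Step 1: at RL: (x*0) -> 0; overall: (9*((x*0)*(2+y))) -> (9*(0*(2+y)))
Step 2: at R: (0*(2+y)) -> 0; overall: (9*(0*(2+y))) -> (9*0)
Step 3: at root: (9*0) -> 0; overall: (9*0) -> 0
Fixed point: 0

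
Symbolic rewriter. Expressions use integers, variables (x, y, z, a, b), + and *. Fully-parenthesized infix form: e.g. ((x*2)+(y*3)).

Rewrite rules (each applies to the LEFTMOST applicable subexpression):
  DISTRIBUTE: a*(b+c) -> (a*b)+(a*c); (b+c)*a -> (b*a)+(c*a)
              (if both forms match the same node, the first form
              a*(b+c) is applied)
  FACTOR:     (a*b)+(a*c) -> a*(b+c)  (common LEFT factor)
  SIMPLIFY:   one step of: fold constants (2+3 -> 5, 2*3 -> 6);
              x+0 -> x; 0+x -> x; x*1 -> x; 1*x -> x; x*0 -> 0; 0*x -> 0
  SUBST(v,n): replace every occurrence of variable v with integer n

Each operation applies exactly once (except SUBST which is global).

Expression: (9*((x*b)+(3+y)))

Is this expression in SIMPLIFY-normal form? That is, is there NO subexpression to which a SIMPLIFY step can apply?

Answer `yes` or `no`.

Answer: yes

Derivation:
Expression: (9*((x*b)+(3+y)))
Scanning for simplifiable subexpressions (pre-order)...
  at root: (9*((x*b)+(3+y))) (not simplifiable)
  at R: ((x*b)+(3+y)) (not simplifiable)
  at RL: (x*b) (not simplifiable)
  at RR: (3+y) (not simplifiable)
Result: no simplifiable subexpression found -> normal form.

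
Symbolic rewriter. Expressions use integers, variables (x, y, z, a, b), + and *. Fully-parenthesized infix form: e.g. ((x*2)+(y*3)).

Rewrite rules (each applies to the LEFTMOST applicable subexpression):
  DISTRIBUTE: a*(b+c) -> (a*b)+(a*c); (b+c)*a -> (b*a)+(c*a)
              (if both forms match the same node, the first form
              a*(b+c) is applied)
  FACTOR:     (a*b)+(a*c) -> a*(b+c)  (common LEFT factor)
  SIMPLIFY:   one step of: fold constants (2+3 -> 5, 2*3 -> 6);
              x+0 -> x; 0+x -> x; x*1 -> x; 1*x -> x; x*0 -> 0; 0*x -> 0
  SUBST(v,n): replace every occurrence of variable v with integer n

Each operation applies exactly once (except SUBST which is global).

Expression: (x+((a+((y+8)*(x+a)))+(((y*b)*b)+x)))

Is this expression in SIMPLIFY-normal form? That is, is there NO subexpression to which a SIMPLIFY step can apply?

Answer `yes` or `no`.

Expression: (x+((a+((y+8)*(x+a)))+(((y*b)*b)+x)))
Scanning for simplifiable subexpressions (pre-order)...
  at root: (x+((a+((y+8)*(x+a)))+(((y*b)*b)+x))) (not simplifiable)
  at R: ((a+((y+8)*(x+a)))+(((y*b)*b)+x)) (not simplifiable)
  at RL: (a+((y+8)*(x+a))) (not simplifiable)
  at RLR: ((y+8)*(x+a)) (not simplifiable)
  at RLRL: (y+8) (not simplifiable)
  at RLRR: (x+a) (not simplifiable)
  at RR: (((y*b)*b)+x) (not simplifiable)
  at RRL: ((y*b)*b) (not simplifiable)
  at RRLL: (y*b) (not simplifiable)
Result: no simplifiable subexpression found -> normal form.

Answer: yes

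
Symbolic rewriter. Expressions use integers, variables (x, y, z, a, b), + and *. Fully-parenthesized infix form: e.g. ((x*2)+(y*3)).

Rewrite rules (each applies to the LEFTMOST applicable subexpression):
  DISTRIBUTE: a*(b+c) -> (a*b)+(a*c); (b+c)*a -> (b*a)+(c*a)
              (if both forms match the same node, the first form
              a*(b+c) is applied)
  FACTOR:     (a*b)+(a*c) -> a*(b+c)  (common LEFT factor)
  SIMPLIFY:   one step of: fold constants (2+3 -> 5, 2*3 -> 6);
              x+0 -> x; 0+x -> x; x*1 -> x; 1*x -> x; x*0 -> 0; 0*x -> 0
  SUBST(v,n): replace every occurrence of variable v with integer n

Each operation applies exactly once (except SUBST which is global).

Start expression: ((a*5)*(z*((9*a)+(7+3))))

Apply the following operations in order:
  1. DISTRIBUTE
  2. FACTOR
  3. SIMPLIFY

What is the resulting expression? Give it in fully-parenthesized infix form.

Answer: ((a*5)*(z*((9*a)+10)))

Derivation:
Start: ((a*5)*(z*((9*a)+(7+3))))
Apply DISTRIBUTE at R (target: (z*((9*a)+(7+3)))): ((a*5)*(z*((9*a)+(7+3)))) -> ((a*5)*((z*(9*a))+(z*(7+3))))
Apply FACTOR at R (target: ((z*(9*a))+(z*(7+3)))): ((a*5)*((z*(9*a))+(z*(7+3)))) -> ((a*5)*(z*((9*a)+(7+3))))
Apply SIMPLIFY at RRR (target: (7+3)): ((a*5)*(z*((9*a)+(7+3)))) -> ((a*5)*(z*((9*a)+10)))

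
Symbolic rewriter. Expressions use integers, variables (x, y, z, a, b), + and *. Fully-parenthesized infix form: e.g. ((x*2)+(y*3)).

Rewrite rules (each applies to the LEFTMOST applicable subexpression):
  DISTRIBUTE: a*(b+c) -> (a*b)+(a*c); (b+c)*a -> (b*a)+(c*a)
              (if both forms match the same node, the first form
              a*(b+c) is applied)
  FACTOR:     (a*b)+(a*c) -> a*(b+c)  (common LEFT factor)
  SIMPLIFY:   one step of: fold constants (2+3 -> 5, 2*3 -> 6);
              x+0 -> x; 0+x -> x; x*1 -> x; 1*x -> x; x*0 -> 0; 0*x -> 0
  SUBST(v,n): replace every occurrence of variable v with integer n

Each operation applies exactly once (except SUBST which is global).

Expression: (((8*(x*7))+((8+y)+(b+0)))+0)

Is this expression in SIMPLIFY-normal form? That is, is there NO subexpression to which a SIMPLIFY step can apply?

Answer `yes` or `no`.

Answer: no

Derivation:
Expression: (((8*(x*7))+((8+y)+(b+0)))+0)
Scanning for simplifiable subexpressions (pre-order)...
  at root: (((8*(x*7))+((8+y)+(b+0)))+0) (SIMPLIFIABLE)
  at L: ((8*(x*7))+((8+y)+(b+0))) (not simplifiable)
  at LL: (8*(x*7)) (not simplifiable)
  at LLR: (x*7) (not simplifiable)
  at LR: ((8+y)+(b+0)) (not simplifiable)
  at LRL: (8+y) (not simplifiable)
  at LRR: (b+0) (SIMPLIFIABLE)
Found simplifiable subexpr at path root: (((8*(x*7))+((8+y)+(b+0)))+0)
One SIMPLIFY step would give: ((8*(x*7))+((8+y)+(b+0)))
-> NOT in normal form.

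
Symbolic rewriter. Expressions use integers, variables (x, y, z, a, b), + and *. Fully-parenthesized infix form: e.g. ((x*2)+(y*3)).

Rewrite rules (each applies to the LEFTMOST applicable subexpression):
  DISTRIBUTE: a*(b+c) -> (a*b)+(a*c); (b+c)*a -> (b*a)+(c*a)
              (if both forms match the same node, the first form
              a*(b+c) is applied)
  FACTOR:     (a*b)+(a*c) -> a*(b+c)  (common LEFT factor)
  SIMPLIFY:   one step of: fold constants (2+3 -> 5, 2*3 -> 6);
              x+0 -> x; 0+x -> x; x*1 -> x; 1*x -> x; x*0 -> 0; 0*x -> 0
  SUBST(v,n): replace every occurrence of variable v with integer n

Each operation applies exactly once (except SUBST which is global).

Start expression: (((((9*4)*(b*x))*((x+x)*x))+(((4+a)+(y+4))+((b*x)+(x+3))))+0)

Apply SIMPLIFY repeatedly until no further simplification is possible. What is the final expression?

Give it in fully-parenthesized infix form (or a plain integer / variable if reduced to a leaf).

Answer: (((36*(b*x))*((x+x)*x))+(((4+a)+(y+4))+((b*x)+(x+3))))

Derivation:
Start: (((((9*4)*(b*x))*((x+x)*x))+(((4+a)+(y+4))+((b*x)+(x+3))))+0)
Step 1: at root: (((((9*4)*(b*x))*((x+x)*x))+(((4+a)+(y+4))+((b*x)+(x+3))))+0) -> ((((9*4)*(b*x))*((x+x)*x))+(((4+a)+(y+4))+((b*x)+(x+3)))); overall: (((((9*4)*(b*x))*((x+x)*x))+(((4+a)+(y+4))+((b*x)+(x+3))))+0) -> ((((9*4)*(b*x))*((x+x)*x))+(((4+a)+(y+4))+((b*x)+(x+3))))
Step 2: at LLL: (9*4) -> 36; overall: ((((9*4)*(b*x))*((x+x)*x))+(((4+a)+(y+4))+((b*x)+(x+3)))) -> (((36*(b*x))*((x+x)*x))+(((4+a)+(y+4))+((b*x)+(x+3))))
Fixed point: (((36*(b*x))*((x+x)*x))+(((4+a)+(y+4))+((b*x)+(x+3))))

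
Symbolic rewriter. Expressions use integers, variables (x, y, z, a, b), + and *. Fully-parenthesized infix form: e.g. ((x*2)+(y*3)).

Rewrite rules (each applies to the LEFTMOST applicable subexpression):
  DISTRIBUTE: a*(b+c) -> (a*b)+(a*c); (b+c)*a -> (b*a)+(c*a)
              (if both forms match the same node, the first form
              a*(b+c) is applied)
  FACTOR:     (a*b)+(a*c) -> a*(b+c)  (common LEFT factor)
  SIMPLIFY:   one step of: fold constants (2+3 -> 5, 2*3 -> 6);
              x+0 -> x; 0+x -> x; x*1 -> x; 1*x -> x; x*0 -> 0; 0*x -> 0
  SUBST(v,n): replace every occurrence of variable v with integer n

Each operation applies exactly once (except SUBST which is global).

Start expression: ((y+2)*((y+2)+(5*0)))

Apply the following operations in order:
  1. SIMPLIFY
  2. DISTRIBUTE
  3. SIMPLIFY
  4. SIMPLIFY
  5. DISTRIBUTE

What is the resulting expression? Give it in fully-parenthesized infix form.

Start: ((y+2)*((y+2)+(5*0)))
Apply SIMPLIFY at RR (target: (5*0)): ((y+2)*((y+2)+(5*0))) -> ((y+2)*((y+2)+0))
Apply DISTRIBUTE at root (target: ((y+2)*((y+2)+0))): ((y+2)*((y+2)+0)) -> (((y+2)*(y+2))+((y+2)*0))
Apply SIMPLIFY at R (target: ((y+2)*0)): (((y+2)*(y+2))+((y+2)*0)) -> (((y+2)*(y+2))+0)
Apply SIMPLIFY at root (target: (((y+2)*(y+2))+0)): (((y+2)*(y+2))+0) -> ((y+2)*(y+2))
Apply DISTRIBUTE at root (target: ((y+2)*(y+2))): ((y+2)*(y+2)) -> (((y+2)*y)+((y+2)*2))

Answer: (((y+2)*y)+((y+2)*2))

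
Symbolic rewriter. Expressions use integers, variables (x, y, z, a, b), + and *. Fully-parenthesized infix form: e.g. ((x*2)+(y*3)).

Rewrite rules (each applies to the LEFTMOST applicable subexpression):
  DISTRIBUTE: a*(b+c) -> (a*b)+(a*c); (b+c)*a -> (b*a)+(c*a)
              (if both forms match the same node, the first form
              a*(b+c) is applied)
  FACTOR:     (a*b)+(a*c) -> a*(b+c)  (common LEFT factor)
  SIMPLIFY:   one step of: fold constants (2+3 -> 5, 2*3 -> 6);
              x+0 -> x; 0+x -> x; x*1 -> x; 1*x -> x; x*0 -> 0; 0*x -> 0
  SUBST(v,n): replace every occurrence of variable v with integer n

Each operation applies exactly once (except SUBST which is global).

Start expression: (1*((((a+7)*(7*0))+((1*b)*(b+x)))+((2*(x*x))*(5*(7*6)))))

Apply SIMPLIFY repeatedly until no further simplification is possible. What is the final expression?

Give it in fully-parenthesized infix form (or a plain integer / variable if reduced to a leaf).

Start: (1*((((a+7)*(7*0))+((1*b)*(b+x)))+((2*(x*x))*(5*(7*6)))))
Step 1: at root: (1*((((a+7)*(7*0))+((1*b)*(b+x)))+((2*(x*x))*(5*(7*6))))) -> ((((a+7)*(7*0))+((1*b)*(b+x)))+((2*(x*x))*(5*(7*6)))); overall: (1*((((a+7)*(7*0))+((1*b)*(b+x)))+((2*(x*x))*(5*(7*6))))) -> ((((a+7)*(7*0))+((1*b)*(b+x)))+((2*(x*x))*(5*(7*6))))
Step 2: at LLR: (7*0) -> 0; overall: ((((a+7)*(7*0))+((1*b)*(b+x)))+((2*(x*x))*(5*(7*6)))) -> ((((a+7)*0)+((1*b)*(b+x)))+((2*(x*x))*(5*(7*6))))
Step 3: at LL: ((a+7)*0) -> 0; overall: ((((a+7)*0)+((1*b)*(b+x)))+((2*(x*x))*(5*(7*6)))) -> ((0+((1*b)*(b+x)))+((2*(x*x))*(5*(7*6))))
Step 4: at L: (0+((1*b)*(b+x))) -> ((1*b)*(b+x)); overall: ((0+((1*b)*(b+x)))+((2*(x*x))*(5*(7*6)))) -> (((1*b)*(b+x))+((2*(x*x))*(5*(7*6))))
Step 5: at LL: (1*b) -> b; overall: (((1*b)*(b+x))+((2*(x*x))*(5*(7*6)))) -> ((b*(b+x))+((2*(x*x))*(5*(7*6))))
Step 6: at RRR: (7*6) -> 42; overall: ((b*(b+x))+((2*(x*x))*(5*(7*6)))) -> ((b*(b+x))+((2*(x*x))*(5*42)))
Step 7: at RR: (5*42) -> 210; overall: ((b*(b+x))+((2*(x*x))*(5*42))) -> ((b*(b+x))+((2*(x*x))*210))
Fixed point: ((b*(b+x))+((2*(x*x))*210))

Answer: ((b*(b+x))+((2*(x*x))*210))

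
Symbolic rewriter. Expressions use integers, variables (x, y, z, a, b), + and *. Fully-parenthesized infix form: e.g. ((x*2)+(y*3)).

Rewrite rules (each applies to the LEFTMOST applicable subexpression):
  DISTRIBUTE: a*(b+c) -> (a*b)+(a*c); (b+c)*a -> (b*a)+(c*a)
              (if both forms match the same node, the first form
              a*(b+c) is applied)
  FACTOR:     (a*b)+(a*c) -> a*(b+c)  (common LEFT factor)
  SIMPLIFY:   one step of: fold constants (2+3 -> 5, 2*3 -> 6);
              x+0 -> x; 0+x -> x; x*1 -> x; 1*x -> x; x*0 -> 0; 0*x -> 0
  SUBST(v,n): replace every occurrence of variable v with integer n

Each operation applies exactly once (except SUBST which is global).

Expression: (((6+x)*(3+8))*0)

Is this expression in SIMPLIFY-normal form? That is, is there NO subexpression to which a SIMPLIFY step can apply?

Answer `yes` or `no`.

Expression: (((6+x)*(3+8))*0)
Scanning for simplifiable subexpressions (pre-order)...
  at root: (((6+x)*(3+8))*0) (SIMPLIFIABLE)
  at L: ((6+x)*(3+8)) (not simplifiable)
  at LL: (6+x) (not simplifiable)
  at LR: (3+8) (SIMPLIFIABLE)
Found simplifiable subexpr at path root: (((6+x)*(3+8))*0)
One SIMPLIFY step would give: 0
-> NOT in normal form.

Answer: no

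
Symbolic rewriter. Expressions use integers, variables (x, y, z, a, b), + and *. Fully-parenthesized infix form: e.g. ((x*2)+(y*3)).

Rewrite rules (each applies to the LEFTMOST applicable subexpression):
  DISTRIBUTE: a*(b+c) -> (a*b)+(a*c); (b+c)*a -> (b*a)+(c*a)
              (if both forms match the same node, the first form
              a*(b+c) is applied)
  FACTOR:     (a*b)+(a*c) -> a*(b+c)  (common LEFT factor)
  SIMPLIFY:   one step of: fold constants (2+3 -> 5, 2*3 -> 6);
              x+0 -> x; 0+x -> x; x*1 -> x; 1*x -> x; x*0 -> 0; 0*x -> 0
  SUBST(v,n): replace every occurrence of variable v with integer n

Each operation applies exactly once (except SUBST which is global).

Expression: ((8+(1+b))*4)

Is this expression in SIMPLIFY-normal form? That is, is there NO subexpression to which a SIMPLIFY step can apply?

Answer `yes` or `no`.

Expression: ((8+(1+b))*4)
Scanning for simplifiable subexpressions (pre-order)...
  at root: ((8+(1+b))*4) (not simplifiable)
  at L: (8+(1+b)) (not simplifiable)
  at LR: (1+b) (not simplifiable)
Result: no simplifiable subexpression found -> normal form.

Answer: yes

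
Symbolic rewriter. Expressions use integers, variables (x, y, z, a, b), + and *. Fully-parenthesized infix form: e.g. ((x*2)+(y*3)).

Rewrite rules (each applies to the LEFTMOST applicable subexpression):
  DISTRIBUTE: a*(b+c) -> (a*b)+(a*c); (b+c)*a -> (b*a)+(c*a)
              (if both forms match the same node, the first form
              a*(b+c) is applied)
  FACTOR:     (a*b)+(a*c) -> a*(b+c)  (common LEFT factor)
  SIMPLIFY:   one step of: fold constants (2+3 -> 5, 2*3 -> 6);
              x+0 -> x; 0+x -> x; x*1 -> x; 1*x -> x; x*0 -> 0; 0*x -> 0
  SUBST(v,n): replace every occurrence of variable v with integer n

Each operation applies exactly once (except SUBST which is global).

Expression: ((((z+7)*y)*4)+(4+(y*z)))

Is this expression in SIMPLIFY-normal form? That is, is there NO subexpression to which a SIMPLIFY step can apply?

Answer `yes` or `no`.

Answer: yes

Derivation:
Expression: ((((z+7)*y)*4)+(4+(y*z)))
Scanning for simplifiable subexpressions (pre-order)...
  at root: ((((z+7)*y)*4)+(4+(y*z))) (not simplifiable)
  at L: (((z+7)*y)*4) (not simplifiable)
  at LL: ((z+7)*y) (not simplifiable)
  at LLL: (z+7) (not simplifiable)
  at R: (4+(y*z)) (not simplifiable)
  at RR: (y*z) (not simplifiable)
Result: no simplifiable subexpression found -> normal form.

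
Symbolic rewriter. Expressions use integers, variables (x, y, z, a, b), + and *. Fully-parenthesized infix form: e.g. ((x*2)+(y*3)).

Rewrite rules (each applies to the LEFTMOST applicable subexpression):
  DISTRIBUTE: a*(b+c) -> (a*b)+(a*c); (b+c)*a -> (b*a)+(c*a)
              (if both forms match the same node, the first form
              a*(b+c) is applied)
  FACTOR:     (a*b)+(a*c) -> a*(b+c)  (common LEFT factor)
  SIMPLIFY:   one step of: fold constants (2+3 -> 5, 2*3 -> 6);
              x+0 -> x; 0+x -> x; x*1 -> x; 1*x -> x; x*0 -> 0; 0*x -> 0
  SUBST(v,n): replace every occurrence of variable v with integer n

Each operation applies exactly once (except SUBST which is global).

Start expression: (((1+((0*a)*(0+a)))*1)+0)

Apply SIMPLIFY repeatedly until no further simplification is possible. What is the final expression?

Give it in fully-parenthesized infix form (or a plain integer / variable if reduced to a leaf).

Answer: 1

Derivation:
Start: (((1+((0*a)*(0+a)))*1)+0)
Step 1: at root: (((1+((0*a)*(0+a)))*1)+0) -> ((1+((0*a)*(0+a)))*1); overall: (((1+((0*a)*(0+a)))*1)+0) -> ((1+((0*a)*(0+a)))*1)
Step 2: at root: ((1+((0*a)*(0+a)))*1) -> (1+((0*a)*(0+a))); overall: ((1+((0*a)*(0+a)))*1) -> (1+((0*a)*(0+a)))
Step 3: at RL: (0*a) -> 0; overall: (1+((0*a)*(0+a))) -> (1+(0*(0+a)))
Step 4: at R: (0*(0+a)) -> 0; overall: (1+(0*(0+a))) -> (1+0)
Step 5: at root: (1+0) -> 1; overall: (1+0) -> 1
Fixed point: 1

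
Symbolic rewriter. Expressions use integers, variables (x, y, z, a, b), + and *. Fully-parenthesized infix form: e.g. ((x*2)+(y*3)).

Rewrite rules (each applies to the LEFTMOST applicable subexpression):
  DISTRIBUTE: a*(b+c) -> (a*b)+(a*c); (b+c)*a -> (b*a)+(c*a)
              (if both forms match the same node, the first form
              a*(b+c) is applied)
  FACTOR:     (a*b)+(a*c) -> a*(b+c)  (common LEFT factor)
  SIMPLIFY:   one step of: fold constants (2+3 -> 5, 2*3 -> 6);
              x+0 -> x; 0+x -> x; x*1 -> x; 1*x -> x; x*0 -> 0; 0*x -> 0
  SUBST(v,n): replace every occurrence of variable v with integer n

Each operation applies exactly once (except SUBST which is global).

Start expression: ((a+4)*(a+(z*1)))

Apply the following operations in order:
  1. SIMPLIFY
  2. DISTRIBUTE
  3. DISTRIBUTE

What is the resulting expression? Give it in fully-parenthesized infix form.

Answer: (((a*a)+(4*a))+((a+4)*z))

Derivation:
Start: ((a+4)*(a+(z*1)))
Apply SIMPLIFY at RR (target: (z*1)): ((a+4)*(a+(z*1))) -> ((a+4)*(a+z))
Apply DISTRIBUTE at root (target: ((a+4)*(a+z))): ((a+4)*(a+z)) -> (((a+4)*a)+((a+4)*z))
Apply DISTRIBUTE at L (target: ((a+4)*a)): (((a+4)*a)+((a+4)*z)) -> (((a*a)+(4*a))+((a+4)*z))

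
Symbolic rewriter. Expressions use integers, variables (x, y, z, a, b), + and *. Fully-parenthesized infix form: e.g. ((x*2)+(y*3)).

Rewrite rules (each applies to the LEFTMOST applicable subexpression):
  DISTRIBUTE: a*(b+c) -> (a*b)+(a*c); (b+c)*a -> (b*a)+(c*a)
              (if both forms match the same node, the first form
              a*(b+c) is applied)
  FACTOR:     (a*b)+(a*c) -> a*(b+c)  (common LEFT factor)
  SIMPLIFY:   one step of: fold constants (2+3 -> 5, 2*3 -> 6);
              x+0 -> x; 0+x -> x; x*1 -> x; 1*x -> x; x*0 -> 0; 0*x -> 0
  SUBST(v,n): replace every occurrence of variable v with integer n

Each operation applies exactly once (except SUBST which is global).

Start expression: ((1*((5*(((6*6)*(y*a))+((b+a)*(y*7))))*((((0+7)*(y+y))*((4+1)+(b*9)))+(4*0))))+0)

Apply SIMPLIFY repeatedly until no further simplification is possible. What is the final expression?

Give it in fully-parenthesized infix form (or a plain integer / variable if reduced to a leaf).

Start: ((1*((5*(((6*6)*(y*a))+((b+a)*(y*7))))*((((0+7)*(y+y))*((4+1)+(b*9)))+(4*0))))+0)
Step 1: at root: ((1*((5*(((6*6)*(y*a))+((b+a)*(y*7))))*((((0+7)*(y+y))*((4+1)+(b*9)))+(4*0))))+0) -> (1*((5*(((6*6)*(y*a))+((b+a)*(y*7))))*((((0+7)*(y+y))*((4+1)+(b*9)))+(4*0)))); overall: ((1*((5*(((6*6)*(y*a))+((b+a)*(y*7))))*((((0+7)*(y+y))*((4+1)+(b*9)))+(4*0))))+0) -> (1*((5*(((6*6)*(y*a))+((b+a)*(y*7))))*((((0+7)*(y+y))*((4+1)+(b*9)))+(4*0))))
Step 2: at root: (1*((5*(((6*6)*(y*a))+((b+a)*(y*7))))*((((0+7)*(y+y))*((4+1)+(b*9)))+(4*0)))) -> ((5*(((6*6)*(y*a))+((b+a)*(y*7))))*((((0+7)*(y+y))*((4+1)+(b*9)))+(4*0))); overall: (1*((5*(((6*6)*(y*a))+((b+a)*(y*7))))*((((0+7)*(y+y))*((4+1)+(b*9)))+(4*0)))) -> ((5*(((6*6)*(y*a))+((b+a)*(y*7))))*((((0+7)*(y+y))*((4+1)+(b*9)))+(4*0)))
Step 3: at LRLL: (6*6) -> 36; overall: ((5*(((6*6)*(y*a))+((b+a)*(y*7))))*((((0+7)*(y+y))*((4+1)+(b*9)))+(4*0))) -> ((5*((36*(y*a))+((b+a)*(y*7))))*((((0+7)*(y+y))*((4+1)+(b*9)))+(4*0)))
Step 4: at RLLL: (0+7) -> 7; overall: ((5*((36*(y*a))+((b+a)*(y*7))))*((((0+7)*(y+y))*((4+1)+(b*9)))+(4*0))) -> ((5*((36*(y*a))+((b+a)*(y*7))))*(((7*(y+y))*((4+1)+(b*9)))+(4*0)))
Step 5: at RLRL: (4+1) -> 5; overall: ((5*((36*(y*a))+((b+a)*(y*7))))*(((7*(y+y))*((4+1)+(b*9)))+(4*0))) -> ((5*((36*(y*a))+((b+a)*(y*7))))*(((7*(y+y))*(5+(b*9)))+(4*0)))
Step 6: at RR: (4*0) -> 0; overall: ((5*((36*(y*a))+((b+a)*(y*7))))*(((7*(y+y))*(5+(b*9)))+(4*0))) -> ((5*((36*(y*a))+((b+a)*(y*7))))*(((7*(y+y))*(5+(b*9)))+0))
Step 7: at R: (((7*(y+y))*(5+(b*9)))+0) -> ((7*(y+y))*(5+(b*9))); overall: ((5*((36*(y*a))+((b+a)*(y*7))))*(((7*(y+y))*(5+(b*9)))+0)) -> ((5*((36*(y*a))+((b+a)*(y*7))))*((7*(y+y))*(5+(b*9))))
Fixed point: ((5*((36*(y*a))+((b+a)*(y*7))))*((7*(y+y))*(5+(b*9))))

Answer: ((5*((36*(y*a))+((b+a)*(y*7))))*((7*(y+y))*(5+(b*9))))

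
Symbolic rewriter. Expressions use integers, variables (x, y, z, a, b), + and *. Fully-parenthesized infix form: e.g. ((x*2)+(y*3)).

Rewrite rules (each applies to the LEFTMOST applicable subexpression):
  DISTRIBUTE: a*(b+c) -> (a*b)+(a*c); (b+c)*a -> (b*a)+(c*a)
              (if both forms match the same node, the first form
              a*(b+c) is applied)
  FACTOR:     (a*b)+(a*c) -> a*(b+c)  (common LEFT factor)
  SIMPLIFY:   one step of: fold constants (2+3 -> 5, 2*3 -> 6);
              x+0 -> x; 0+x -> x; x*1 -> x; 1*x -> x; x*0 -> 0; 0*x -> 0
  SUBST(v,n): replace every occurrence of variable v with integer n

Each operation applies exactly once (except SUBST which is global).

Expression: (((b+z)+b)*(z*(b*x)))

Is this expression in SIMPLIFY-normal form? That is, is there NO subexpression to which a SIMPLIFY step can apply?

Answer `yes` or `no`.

Answer: yes

Derivation:
Expression: (((b+z)+b)*(z*(b*x)))
Scanning for simplifiable subexpressions (pre-order)...
  at root: (((b+z)+b)*(z*(b*x))) (not simplifiable)
  at L: ((b+z)+b) (not simplifiable)
  at LL: (b+z) (not simplifiable)
  at R: (z*(b*x)) (not simplifiable)
  at RR: (b*x) (not simplifiable)
Result: no simplifiable subexpression found -> normal form.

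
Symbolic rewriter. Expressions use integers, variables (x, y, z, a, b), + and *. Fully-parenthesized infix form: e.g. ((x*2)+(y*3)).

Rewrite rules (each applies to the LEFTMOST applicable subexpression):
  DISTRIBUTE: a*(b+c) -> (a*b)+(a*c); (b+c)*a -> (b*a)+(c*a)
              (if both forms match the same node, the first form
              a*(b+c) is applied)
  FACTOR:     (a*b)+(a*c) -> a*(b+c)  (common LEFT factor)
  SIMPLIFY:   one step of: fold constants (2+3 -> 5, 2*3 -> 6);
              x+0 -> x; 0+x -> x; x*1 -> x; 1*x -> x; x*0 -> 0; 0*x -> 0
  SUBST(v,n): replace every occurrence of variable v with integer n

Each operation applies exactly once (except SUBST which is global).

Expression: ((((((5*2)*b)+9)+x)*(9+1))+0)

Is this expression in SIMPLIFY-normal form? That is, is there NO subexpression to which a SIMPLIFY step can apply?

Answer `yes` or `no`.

Expression: ((((((5*2)*b)+9)+x)*(9+1))+0)
Scanning for simplifiable subexpressions (pre-order)...
  at root: ((((((5*2)*b)+9)+x)*(9+1))+0) (SIMPLIFIABLE)
  at L: (((((5*2)*b)+9)+x)*(9+1)) (not simplifiable)
  at LL: ((((5*2)*b)+9)+x) (not simplifiable)
  at LLL: (((5*2)*b)+9) (not simplifiable)
  at LLLL: ((5*2)*b) (not simplifiable)
  at LLLLL: (5*2) (SIMPLIFIABLE)
  at LR: (9+1) (SIMPLIFIABLE)
Found simplifiable subexpr at path root: ((((((5*2)*b)+9)+x)*(9+1))+0)
One SIMPLIFY step would give: (((((5*2)*b)+9)+x)*(9+1))
-> NOT in normal form.

Answer: no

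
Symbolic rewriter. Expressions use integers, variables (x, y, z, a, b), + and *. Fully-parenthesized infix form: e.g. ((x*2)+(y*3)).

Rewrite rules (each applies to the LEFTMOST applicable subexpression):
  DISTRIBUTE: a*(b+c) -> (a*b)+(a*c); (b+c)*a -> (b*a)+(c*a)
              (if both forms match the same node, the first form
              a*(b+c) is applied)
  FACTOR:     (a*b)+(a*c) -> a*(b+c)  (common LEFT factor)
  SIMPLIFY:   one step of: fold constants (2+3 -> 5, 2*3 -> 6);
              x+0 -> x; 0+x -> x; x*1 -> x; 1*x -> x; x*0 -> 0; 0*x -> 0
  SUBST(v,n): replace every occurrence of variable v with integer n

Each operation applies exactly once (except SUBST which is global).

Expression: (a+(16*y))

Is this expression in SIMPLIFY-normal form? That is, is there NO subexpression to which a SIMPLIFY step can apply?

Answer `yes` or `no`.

Expression: (a+(16*y))
Scanning for simplifiable subexpressions (pre-order)...
  at root: (a+(16*y)) (not simplifiable)
  at R: (16*y) (not simplifiable)
Result: no simplifiable subexpression found -> normal form.

Answer: yes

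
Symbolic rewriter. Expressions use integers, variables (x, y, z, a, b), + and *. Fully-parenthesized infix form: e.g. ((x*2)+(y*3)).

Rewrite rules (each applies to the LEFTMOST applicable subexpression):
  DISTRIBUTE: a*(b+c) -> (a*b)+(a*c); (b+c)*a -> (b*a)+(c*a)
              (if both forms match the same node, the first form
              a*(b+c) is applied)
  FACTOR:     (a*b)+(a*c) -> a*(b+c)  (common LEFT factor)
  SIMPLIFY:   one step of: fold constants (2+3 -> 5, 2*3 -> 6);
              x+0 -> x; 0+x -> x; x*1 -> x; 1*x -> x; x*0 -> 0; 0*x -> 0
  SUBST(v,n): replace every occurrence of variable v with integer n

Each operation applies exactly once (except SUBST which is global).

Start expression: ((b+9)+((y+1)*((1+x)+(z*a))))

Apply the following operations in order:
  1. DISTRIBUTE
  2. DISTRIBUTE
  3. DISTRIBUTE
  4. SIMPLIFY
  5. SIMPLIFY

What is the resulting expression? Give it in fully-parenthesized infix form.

Answer: ((b+9)+(((y+1)+((y+1)*x))+((y+1)*(z*a))))

Derivation:
Start: ((b+9)+((y+1)*((1+x)+(z*a))))
Apply DISTRIBUTE at R (target: ((y+1)*((1+x)+(z*a)))): ((b+9)+((y+1)*((1+x)+(z*a)))) -> ((b+9)+(((y+1)*(1+x))+((y+1)*(z*a))))
Apply DISTRIBUTE at RL (target: ((y+1)*(1+x))): ((b+9)+(((y+1)*(1+x))+((y+1)*(z*a)))) -> ((b+9)+((((y+1)*1)+((y+1)*x))+((y+1)*(z*a))))
Apply DISTRIBUTE at RLL (target: ((y+1)*1)): ((b+9)+((((y+1)*1)+((y+1)*x))+((y+1)*(z*a)))) -> ((b+9)+((((y*1)+(1*1))+((y+1)*x))+((y+1)*(z*a))))
Apply SIMPLIFY at RLLL (target: (y*1)): ((b+9)+((((y*1)+(1*1))+((y+1)*x))+((y+1)*(z*a)))) -> ((b+9)+(((y+(1*1))+((y+1)*x))+((y+1)*(z*a))))
Apply SIMPLIFY at RLLR (target: (1*1)): ((b+9)+(((y+(1*1))+((y+1)*x))+((y+1)*(z*a)))) -> ((b+9)+(((y+1)+((y+1)*x))+((y+1)*(z*a))))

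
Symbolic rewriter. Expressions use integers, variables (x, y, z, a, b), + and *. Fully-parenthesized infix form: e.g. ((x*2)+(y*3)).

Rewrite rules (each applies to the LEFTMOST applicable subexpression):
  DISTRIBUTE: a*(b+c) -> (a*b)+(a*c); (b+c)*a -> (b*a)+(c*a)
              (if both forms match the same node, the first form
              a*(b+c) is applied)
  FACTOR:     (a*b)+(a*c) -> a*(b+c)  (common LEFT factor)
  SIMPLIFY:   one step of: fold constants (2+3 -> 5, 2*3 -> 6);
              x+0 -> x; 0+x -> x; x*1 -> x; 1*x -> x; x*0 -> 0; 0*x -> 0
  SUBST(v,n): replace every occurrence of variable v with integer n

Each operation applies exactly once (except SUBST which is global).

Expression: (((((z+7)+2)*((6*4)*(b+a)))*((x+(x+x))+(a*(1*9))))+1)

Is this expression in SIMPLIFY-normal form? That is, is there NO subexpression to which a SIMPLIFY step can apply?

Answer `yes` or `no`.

Expression: (((((z+7)+2)*((6*4)*(b+a)))*((x+(x+x))+(a*(1*9))))+1)
Scanning for simplifiable subexpressions (pre-order)...
  at root: (((((z+7)+2)*((6*4)*(b+a)))*((x+(x+x))+(a*(1*9))))+1) (not simplifiable)
  at L: ((((z+7)+2)*((6*4)*(b+a)))*((x+(x+x))+(a*(1*9)))) (not simplifiable)
  at LL: (((z+7)+2)*((6*4)*(b+a))) (not simplifiable)
  at LLL: ((z+7)+2) (not simplifiable)
  at LLLL: (z+7) (not simplifiable)
  at LLR: ((6*4)*(b+a)) (not simplifiable)
  at LLRL: (6*4) (SIMPLIFIABLE)
  at LLRR: (b+a) (not simplifiable)
  at LR: ((x+(x+x))+(a*(1*9))) (not simplifiable)
  at LRL: (x+(x+x)) (not simplifiable)
  at LRLR: (x+x) (not simplifiable)
  at LRR: (a*(1*9)) (not simplifiable)
  at LRRR: (1*9) (SIMPLIFIABLE)
Found simplifiable subexpr at path LLRL: (6*4)
One SIMPLIFY step would give: (((((z+7)+2)*(24*(b+a)))*((x+(x+x))+(a*(1*9))))+1)
-> NOT in normal form.

Answer: no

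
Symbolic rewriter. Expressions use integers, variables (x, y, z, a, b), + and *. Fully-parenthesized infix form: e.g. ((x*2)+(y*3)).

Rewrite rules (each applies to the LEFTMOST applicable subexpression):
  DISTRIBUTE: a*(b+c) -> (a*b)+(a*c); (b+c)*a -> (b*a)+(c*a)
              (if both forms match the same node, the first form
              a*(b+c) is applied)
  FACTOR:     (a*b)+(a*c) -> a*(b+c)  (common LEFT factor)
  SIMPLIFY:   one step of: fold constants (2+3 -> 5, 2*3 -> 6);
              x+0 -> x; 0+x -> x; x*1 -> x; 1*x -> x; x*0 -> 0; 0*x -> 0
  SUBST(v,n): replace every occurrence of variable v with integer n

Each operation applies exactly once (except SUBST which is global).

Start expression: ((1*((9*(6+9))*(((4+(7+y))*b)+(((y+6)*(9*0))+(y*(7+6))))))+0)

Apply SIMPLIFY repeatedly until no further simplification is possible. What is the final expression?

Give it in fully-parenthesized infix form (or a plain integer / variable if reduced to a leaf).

Start: ((1*((9*(6+9))*(((4+(7+y))*b)+(((y+6)*(9*0))+(y*(7+6))))))+0)
Step 1: at root: ((1*((9*(6+9))*(((4+(7+y))*b)+(((y+6)*(9*0))+(y*(7+6))))))+0) -> (1*((9*(6+9))*(((4+(7+y))*b)+(((y+6)*(9*0))+(y*(7+6)))))); overall: ((1*((9*(6+9))*(((4+(7+y))*b)+(((y+6)*(9*0))+(y*(7+6))))))+0) -> (1*((9*(6+9))*(((4+(7+y))*b)+(((y+6)*(9*0))+(y*(7+6))))))
Step 2: at root: (1*((9*(6+9))*(((4+(7+y))*b)+(((y+6)*(9*0))+(y*(7+6)))))) -> ((9*(6+9))*(((4+(7+y))*b)+(((y+6)*(9*0))+(y*(7+6))))); overall: (1*((9*(6+9))*(((4+(7+y))*b)+(((y+6)*(9*0))+(y*(7+6)))))) -> ((9*(6+9))*(((4+(7+y))*b)+(((y+6)*(9*0))+(y*(7+6)))))
Step 3: at LR: (6+9) -> 15; overall: ((9*(6+9))*(((4+(7+y))*b)+(((y+6)*(9*0))+(y*(7+6))))) -> ((9*15)*(((4+(7+y))*b)+(((y+6)*(9*0))+(y*(7+6)))))
Step 4: at L: (9*15) -> 135; overall: ((9*15)*(((4+(7+y))*b)+(((y+6)*(9*0))+(y*(7+6))))) -> (135*(((4+(7+y))*b)+(((y+6)*(9*0))+(y*(7+6)))))
Step 5: at RRLR: (9*0) -> 0; overall: (135*(((4+(7+y))*b)+(((y+6)*(9*0))+(y*(7+6))))) -> (135*(((4+(7+y))*b)+(((y+6)*0)+(y*(7+6)))))
Step 6: at RRL: ((y+6)*0) -> 0; overall: (135*(((4+(7+y))*b)+(((y+6)*0)+(y*(7+6))))) -> (135*(((4+(7+y))*b)+(0+(y*(7+6)))))
Step 7: at RR: (0+(y*(7+6))) -> (y*(7+6)); overall: (135*(((4+(7+y))*b)+(0+(y*(7+6))))) -> (135*(((4+(7+y))*b)+(y*(7+6))))
Step 8: at RRR: (7+6) -> 13; overall: (135*(((4+(7+y))*b)+(y*(7+6)))) -> (135*(((4+(7+y))*b)+(y*13)))
Fixed point: (135*(((4+(7+y))*b)+(y*13)))

Answer: (135*(((4+(7+y))*b)+(y*13)))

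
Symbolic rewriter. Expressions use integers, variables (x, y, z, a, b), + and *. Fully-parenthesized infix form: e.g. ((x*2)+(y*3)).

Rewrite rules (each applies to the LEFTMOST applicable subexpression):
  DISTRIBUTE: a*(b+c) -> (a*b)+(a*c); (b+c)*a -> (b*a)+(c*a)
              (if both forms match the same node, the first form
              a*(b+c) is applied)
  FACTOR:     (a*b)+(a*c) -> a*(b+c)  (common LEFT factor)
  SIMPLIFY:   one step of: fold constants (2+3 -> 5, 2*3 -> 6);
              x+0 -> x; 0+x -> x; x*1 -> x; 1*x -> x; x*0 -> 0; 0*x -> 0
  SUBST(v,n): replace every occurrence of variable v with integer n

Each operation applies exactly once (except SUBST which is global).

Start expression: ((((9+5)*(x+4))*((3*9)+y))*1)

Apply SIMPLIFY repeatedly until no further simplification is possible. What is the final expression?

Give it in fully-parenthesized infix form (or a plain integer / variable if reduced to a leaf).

Answer: ((14*(x+4))*(27+y))

Derivation:
Start: ((((9+5)*(x+4))*((3*9)+y))*1)
Step 1: at root: ((((9+5)*(x+4))*((3*9)+y))*1) -> (((9+5)*(x+4))*((3*9)+y)); overall: ((((9+5)*(x+4))*((3*9)+y))*1) -> (((9+5)*(x+4))*((3*9)+y))
Step 2: at LL: (9+5) -> 14; overall: (((9+5)*(x+4))*((3*9)+y)) -> ((14*(x+4))*((3*9)+y))
Step 3: at RL: (3*9) -> 27; overall: ((14*(x+4))*((3*9)+y)) -> ((14*(x+4))*(27+y))
Fixed point: ((14*(x+4))*(27+y))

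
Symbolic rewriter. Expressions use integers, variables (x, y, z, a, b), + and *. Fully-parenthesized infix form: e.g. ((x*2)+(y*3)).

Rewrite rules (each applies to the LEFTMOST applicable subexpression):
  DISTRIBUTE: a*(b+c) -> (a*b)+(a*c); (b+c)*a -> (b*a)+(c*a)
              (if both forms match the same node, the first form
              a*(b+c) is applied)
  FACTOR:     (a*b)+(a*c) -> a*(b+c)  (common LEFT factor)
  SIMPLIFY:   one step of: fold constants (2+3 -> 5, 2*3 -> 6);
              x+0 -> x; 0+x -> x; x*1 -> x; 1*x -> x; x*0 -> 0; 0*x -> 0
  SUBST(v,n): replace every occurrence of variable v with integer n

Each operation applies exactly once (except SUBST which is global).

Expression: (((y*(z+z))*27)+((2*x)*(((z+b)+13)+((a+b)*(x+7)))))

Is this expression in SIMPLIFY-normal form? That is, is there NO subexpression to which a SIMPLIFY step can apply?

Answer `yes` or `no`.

Answer: yes

Derivation:
Expression: (((y*(z+z))*27)+((2*x)*(((z+b)+13)+((a+b)*(x+7)))))
Scanning for simplifiable subexpressions (pre-order)...
  at root: (((y*(z+z))*27)+((2*x)*(((z+b)+13)+((a+b)*(x+7))))) (not simplifiable)
  at L: ((y*(z+z))*27) (not simplifiable)
  at LL: (y*(z+z)) (not simplifiable)
  at LLR: (z+z) (not simplifiable)
  at R: ((2*x)*(((z+b)+13)+((a+b)*(x+7)))) (not simplifiable)
  at RL: (2*x) (not simplifiable)
  at RR: (((z+b)+13)+((a+b)*(x+7))) (not simplifiable)
  at RRL: ((z+b)+13) (not simplifiable)
  at RRLL: (z+b) (not simplifiable)
  at RRR: ((a+b)*(x+7)) (not simplifiable)
  at RRRL: (a+b) (not simplifiable)
  at RRRR: (x+7) (not simplifiable)
Result: no simplifiable subexpression found -> normal form.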